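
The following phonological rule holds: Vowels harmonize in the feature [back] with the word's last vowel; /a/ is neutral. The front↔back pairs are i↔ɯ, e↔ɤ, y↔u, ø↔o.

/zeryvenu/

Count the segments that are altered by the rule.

3

/e/ harmonizes with /u/ ([+back]) → [ɤ]
/y/ harmonizes with /u/ ([+back]) → [u]
/e/ harmonizes with /u/ ([+back]) → [ɤ]
3 segments change.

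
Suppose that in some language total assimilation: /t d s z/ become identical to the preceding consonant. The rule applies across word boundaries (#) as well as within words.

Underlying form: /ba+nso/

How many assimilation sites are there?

1

/s/ after /n/ → [n] (total assimilation)
1 segment changes.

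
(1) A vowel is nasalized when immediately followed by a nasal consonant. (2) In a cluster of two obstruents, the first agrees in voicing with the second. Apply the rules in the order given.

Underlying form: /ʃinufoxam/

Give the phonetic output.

[ʃĩnufoxãm]

Rule 1: /i/ before nasal /n/ → [ĩ]
Rule 1: /a/ before nasal /m/ → [ã]
After rule 1: ʃĩnufoxãm
Rule 2: no segment meets the rule's conditions; no change.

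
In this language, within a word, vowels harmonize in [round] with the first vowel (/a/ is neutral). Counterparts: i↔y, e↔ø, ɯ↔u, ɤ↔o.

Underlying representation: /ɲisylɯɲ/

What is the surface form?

[ɲisilɯɲ]

/y/ harmonizes with /i/ ([-round]) → [i]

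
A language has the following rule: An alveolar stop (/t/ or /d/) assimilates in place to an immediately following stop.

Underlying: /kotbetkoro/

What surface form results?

[kopbekkoro]

/t/ before /b/ (labial) → [p]
/t/ before /k/ (velar) → [k]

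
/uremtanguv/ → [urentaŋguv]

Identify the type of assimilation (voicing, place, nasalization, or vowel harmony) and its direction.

place assimilation, regressive

/m/→[n] /n/→[ŋ].
Each target copies a feature from the following segment, so the direction is regressive.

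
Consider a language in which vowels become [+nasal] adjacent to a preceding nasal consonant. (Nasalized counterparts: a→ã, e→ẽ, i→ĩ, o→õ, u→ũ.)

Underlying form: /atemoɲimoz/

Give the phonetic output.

/o/ after nasal /m/ → [õ]
/i/ after nasal /ɲ/ → [ĩ]
/o/ after nasal /m/ → [õ]

[atemõɲĩmõz]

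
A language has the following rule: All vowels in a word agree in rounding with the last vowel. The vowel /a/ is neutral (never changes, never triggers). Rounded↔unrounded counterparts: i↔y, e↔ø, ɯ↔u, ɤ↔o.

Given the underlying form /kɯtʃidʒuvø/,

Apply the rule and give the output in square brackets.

/ɯ/ harmonizes with /ø/ ([+round]) → [u]
/i/ harmonizes with /ø/ ([+round]) → [y]

[kutʃydʒuvø]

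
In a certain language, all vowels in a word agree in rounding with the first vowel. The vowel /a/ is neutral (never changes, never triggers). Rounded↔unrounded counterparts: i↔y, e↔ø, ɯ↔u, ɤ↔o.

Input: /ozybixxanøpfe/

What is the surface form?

[ozybyxxanøpfø]

/i/ harmonizes with /o/ ([+round]) → [y]
/e/ harmonizes with /o/ ([+round]) → [ø]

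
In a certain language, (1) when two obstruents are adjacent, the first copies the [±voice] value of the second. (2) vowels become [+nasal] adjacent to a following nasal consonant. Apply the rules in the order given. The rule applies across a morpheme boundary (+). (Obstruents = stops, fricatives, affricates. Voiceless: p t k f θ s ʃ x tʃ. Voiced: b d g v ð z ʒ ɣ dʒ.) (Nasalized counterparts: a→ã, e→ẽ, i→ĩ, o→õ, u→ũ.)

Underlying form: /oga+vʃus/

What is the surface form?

Rule 1: /v/ before /ʃ/ (voiceless) → [f]
After rule 1: oga+fʃus
Rule 2: no segment meets the rule's conditions; no change.

[oga+fʃus]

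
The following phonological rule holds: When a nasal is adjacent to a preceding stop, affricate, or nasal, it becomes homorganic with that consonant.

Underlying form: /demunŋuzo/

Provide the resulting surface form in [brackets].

[demunnuzo]

/ŋ/ after /n/ (alveolar) → [n]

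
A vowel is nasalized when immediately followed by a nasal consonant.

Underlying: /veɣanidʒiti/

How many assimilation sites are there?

/a/ before nasal /n/ → [ã]
1 segment changes.

1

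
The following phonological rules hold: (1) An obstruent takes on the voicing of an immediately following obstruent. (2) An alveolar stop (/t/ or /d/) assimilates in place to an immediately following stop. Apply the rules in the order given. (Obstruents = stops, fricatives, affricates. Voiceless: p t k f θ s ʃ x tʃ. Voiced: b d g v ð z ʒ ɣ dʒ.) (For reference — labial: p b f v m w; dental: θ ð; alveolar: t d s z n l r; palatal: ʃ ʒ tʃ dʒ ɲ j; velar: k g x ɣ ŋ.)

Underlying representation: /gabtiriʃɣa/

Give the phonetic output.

[gaptiriʒɣa]

Rule 1: /b/ before /t/ (voiceless) → [p]
Rule 1: /ʃ/ before /ɣ/ (voiced) → [ʒ]
After rule 1: gaptiriʒɣa
Rule 2: no segment meets the rule's conditions; no change.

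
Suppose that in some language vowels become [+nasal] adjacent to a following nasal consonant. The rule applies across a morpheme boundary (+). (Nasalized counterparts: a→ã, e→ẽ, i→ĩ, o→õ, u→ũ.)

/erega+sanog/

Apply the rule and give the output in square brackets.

[erega+sãnog]

/a/ before nasal /n/ → [ã]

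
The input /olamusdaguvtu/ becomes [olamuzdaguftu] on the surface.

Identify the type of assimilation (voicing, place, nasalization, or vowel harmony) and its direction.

voicing assimilation, regressive

/s/→[z] /v/→[f].
Each target copies a feature from the following segment, so the direction is regressive.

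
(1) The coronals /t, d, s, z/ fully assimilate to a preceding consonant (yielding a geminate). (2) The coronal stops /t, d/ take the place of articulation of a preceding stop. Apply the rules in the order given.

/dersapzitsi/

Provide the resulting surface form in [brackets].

Rule 1: /s/ after /r/ → [r] (total assimilation)
Rule 1: /z/ after /p/ → [p] (total assimilation)
Rule 1: /s/ after /t/ → [t] (total assimilation)
After rule 1: derrappitti
Rule 2: no segment meets the rule's conditions; no change.

[derrappitti]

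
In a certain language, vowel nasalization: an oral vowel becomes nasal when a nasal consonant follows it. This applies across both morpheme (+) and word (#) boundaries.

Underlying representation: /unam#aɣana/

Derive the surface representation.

[ũnãm#aɣãna]

/u/ before nasal /n/ → [ũ]
/a/ before nasal /m/ → [ã]
/a/ before nasal /n/ → [ã]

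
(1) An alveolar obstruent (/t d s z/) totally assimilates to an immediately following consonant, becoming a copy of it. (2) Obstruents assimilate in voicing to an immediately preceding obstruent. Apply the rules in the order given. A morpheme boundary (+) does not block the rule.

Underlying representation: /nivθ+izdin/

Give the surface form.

[nivð+iddin]

Rule 1: /z/ before /d/ → [d] (total assimilation)
After rule 1: nivθ+iddin
Rule 2: /θ/ after /v/ (voiced) → [ð]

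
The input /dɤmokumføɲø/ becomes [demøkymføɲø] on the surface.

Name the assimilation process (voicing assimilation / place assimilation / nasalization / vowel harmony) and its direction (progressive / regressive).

/ɤ/→[e] /o/→[ø] /u/→[y].
Vowels agree with the last vowel, so the harmony is regressive.

vowel harmony, regressive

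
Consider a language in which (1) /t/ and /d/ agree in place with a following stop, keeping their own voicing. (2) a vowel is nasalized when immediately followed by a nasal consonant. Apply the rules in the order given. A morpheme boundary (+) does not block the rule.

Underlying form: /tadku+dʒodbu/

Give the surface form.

Rule 1: /d/ before /k/ (velar) → [g]
Rule 1: /d/ before /b/ (labial) → [b]
After rule 1: tagku+dʒobbu
Rule 2: no segment meets the rule's conditions; no change.

[tagku+dʒobbu]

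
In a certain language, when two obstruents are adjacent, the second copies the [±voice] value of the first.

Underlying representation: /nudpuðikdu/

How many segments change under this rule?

/p/ after /d/ (voiced) → [b]
/d/ after /k/ (voiceless) → [t]
2 segments change.

2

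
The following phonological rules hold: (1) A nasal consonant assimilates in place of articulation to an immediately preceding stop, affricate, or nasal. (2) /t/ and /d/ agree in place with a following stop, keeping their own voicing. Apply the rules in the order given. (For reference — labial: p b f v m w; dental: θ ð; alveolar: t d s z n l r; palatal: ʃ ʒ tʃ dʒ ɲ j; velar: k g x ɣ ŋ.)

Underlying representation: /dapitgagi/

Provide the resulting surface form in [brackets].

Rule 1: no segment meets the rule's conditions; no change.
After rule 1: dapitgagi
Rule 2: /t/ before /g/ (velar) → [k]

[dapikgagi]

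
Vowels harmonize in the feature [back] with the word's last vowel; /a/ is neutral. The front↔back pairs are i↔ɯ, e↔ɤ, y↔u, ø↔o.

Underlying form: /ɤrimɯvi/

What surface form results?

/ɤ/ harmonizes with /i/ ([-back]) → [e]
/ɯ/ harmonizes with /i/ ([-back]) → [i]

[erimivi]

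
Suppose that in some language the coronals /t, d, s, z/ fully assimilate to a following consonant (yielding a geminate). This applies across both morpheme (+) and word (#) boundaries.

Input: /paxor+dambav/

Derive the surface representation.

[paxor+dambav]

no segment meets the rule's conditions; no change.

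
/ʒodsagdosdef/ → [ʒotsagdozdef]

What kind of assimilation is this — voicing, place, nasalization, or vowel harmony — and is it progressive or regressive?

voicing assimilation, regressive

/d/→[t] /s/→[z].
Each target copies a feature from the following segment, so the direction is regressive.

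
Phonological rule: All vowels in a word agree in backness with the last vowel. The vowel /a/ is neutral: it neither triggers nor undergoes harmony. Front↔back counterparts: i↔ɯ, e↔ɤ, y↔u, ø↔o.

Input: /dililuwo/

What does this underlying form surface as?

[dɯlɯluwo]

/i/ harmonizes with /o/ ([+back]) → [ɯ]
/i/ harmonizes with /o/ ([+back]) → [ɯ]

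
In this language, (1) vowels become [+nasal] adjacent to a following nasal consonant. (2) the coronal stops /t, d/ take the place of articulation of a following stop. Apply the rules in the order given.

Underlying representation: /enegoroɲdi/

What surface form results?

[ẽnegorõɲdi]

Rule 1: /e/ before nasal /n/ → [ẽ]
Rule 1: /o/ before nasal /ɲ/ → [õ]
After rule 1: ẽnegorõɲdi
Rule 2: no segment meets the rule's conditions; no change.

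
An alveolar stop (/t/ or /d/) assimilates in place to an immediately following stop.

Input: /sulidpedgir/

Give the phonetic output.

[sulibpeggir]

/d/ before /p/ (labial) → [b]
/d/ before /g/ (velar) → [g]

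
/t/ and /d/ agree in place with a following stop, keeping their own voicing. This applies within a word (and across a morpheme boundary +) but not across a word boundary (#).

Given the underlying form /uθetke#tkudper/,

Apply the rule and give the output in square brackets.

/t/ before /k/ (velar) → [k]
/t/ before /k/ (velar) → [k]
/d/ before /p/ (labial) → [b]

[uθekke#kkubper]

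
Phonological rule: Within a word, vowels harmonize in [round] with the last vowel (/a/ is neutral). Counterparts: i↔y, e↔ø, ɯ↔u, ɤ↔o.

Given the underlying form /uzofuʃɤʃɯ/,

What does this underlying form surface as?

/u/ harmonizes with /ɯ/ ([-round]) → [ɯ]
/o/ harmonizes with /ɯ/ ([-round]) → [ɤ]
/u/ harmonizes with /ɯ/ ([-round]) → [ɯ]

[ɯzɤfɯʃɤʃɯ]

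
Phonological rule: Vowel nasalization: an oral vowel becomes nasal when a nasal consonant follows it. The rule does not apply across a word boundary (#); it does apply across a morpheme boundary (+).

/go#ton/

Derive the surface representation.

/o/ before nasal /n/ → [õ]

[go#tõn]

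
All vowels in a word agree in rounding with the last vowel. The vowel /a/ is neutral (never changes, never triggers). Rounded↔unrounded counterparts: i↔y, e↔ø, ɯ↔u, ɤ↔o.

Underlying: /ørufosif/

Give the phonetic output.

/ø/ harmonizes with /i/ ([-round]) → [e]
/u/ harmonizes with /i/ ([-round]) → [ɯ]
/o/ harmonizes with /i/ ([-round]) → [ɤ]

[erɯfɤsif]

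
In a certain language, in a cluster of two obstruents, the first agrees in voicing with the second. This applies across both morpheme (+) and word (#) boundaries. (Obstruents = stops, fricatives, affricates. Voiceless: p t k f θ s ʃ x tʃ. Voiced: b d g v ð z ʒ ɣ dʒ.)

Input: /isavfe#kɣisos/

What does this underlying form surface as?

/v/ before /f/ (voiceless) → [f]
/k/ before /ɣ/ (voiced) → [g]

[isaffe#gɣisos]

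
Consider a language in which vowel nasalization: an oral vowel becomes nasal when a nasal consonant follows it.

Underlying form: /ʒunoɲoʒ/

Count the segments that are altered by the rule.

/u/ before nasal /n/ → [ũ]
/o/ before nasal /ɲ/ → [õ]
2 segments change.

2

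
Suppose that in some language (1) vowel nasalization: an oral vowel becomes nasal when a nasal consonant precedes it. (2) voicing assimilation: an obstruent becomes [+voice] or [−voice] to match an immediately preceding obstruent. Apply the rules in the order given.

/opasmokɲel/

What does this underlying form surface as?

[opasmõkɲẽl]

Rule 1: /o/ after nasal /m/ → [õ]
Rule 1: /e/ after nasal /ɲ/ → [ẽ]
After rule 1: opasmõkɲẽl
Rule 2: no segment meets the rule's conditions; no change.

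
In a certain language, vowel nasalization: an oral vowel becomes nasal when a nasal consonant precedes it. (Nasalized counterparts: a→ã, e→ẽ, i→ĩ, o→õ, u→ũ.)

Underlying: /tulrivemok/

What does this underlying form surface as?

[tulrivemõk]

/o/ after nasal /m/ → [õ]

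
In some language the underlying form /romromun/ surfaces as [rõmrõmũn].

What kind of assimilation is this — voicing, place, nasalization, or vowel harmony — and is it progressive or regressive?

/o/→[õ] /o/→[õ] /u/→[ũ].
Each target copies a feature from the following segment, so the direction is regressive.

nasalization, regressive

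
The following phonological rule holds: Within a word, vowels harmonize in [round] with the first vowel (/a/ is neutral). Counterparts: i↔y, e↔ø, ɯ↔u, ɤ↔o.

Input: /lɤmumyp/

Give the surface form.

/u/ harmonizes with /ɤ/ ([-round]) → [ɯ]
/y/ harmonizes with /ɤ/ ([-round]) → [i]

[lɤmɯmip]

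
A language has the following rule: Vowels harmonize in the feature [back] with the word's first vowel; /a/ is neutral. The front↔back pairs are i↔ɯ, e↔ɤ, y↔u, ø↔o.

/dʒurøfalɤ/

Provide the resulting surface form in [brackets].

[dʒurofalɤ]

/ø/ harmonizes with /u/ ([+back]) → [o]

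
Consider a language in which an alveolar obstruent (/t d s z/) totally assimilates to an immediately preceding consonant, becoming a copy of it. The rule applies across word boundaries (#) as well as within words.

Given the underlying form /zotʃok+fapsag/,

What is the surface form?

/s/ after /p/ → [p] (total assimilation)

[zotʃok+fappag]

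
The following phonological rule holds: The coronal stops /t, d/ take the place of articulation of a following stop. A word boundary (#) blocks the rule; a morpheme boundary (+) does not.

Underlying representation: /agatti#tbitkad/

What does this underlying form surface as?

/t/ before /b/ (labial) → [p]
/t/ before /k/ (velar) → [k]

[agatti#pbikkad]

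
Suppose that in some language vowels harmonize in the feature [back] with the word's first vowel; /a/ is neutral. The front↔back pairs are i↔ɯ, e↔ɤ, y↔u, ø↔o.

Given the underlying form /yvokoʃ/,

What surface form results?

/o/ harmonizes with /y/ ([-back]) → [ø]
/o/ harmonizes with /y/ ([-back]) → [ø]

[yvøkøʃ]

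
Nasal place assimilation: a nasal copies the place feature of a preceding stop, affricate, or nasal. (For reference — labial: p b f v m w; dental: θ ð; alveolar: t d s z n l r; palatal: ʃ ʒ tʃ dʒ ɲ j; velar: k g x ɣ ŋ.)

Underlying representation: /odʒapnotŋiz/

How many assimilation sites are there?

/n/ after /p/ (labial) → [m]
/ŋ/ after /t/ (alveolar) → [n]
2 segments change.

2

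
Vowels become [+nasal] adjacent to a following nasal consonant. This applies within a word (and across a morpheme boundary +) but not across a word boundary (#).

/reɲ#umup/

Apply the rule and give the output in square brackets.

/e/ before nasal /ɲ/ → [ẽ]
/u/ before nasal /m/ → [ũ]

[rẽɲ#ũmup]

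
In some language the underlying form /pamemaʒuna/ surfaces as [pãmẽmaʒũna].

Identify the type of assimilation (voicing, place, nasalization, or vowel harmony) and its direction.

/a/→[ã] /e/→[ẽ] /u/→[ũ].
Each target copies a feature from the following segment, so the direction is regressive.

nasalization, regressive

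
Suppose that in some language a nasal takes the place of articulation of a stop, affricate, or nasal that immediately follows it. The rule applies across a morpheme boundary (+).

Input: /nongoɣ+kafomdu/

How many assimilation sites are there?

/n/ before /g/ (velar) → [ŋ]
/m/ before /d/ (alveolar) → [n]
2 segments change.

2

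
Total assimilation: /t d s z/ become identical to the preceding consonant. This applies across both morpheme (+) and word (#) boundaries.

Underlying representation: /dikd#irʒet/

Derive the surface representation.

/d/ after /k/ → [k] (total assimilation)

[dikk#irʒet]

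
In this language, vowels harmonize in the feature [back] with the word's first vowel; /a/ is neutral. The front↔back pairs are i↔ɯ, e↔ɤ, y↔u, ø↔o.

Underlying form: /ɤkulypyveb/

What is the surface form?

[ɤkulupuvɤb]

/y/ harmonizes with /ɤ/ ([+back]) → [u]
/y/ harmonizes with /ɤ/ ([+back]) → [u]
/e/ harmonizes with /ɤ/ ([+back]) → [ɤ]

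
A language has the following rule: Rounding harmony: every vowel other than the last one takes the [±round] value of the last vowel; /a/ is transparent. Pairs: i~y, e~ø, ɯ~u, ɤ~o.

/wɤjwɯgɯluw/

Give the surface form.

/ɤ/ harmonizes with /u/ ([+round]) → [o]
/ɯ/ harmonizes with /u/ ([+round]) → [u]
/ɯ/ harmonizes with /u/ ([+round]) → [u]

[wojwuguluw]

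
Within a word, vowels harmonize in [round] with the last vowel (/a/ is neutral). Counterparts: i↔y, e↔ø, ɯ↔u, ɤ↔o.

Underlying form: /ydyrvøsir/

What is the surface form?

/y/ harmonizes with /i/ ([-round]) → [i]
/y/ harmonizes with /i/ ([-round]) → [i]
/ø/ harmonizes with /i/ ([-round]) → [e]

[idirvesir]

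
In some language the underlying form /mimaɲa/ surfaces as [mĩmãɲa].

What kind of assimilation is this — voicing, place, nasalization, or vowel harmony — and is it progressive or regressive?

nasalization, regressive

/i/→[ĩ] /a/→[ã].
Each target copies a feature from the following segment, so the direction is regressive.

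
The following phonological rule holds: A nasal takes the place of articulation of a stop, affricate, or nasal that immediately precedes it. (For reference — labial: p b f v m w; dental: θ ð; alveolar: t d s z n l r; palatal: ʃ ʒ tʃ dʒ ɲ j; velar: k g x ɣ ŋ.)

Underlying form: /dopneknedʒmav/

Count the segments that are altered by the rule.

/n/ after /p/ (labial) → [m]
/n/ after /k/ (velar) → [ŋ]
/m/ after /dʒ/ (palatal) → [ɲ]
3 segments change.

3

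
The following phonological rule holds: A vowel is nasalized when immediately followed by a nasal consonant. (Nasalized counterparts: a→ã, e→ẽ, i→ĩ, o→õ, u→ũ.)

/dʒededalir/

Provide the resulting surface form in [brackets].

no segment meets the rule's conditions; no change.

[dʒededalir]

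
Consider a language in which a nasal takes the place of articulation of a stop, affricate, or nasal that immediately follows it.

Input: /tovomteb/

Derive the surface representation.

[tovonteb]

/m/ before /t/ (alveolar) → [n]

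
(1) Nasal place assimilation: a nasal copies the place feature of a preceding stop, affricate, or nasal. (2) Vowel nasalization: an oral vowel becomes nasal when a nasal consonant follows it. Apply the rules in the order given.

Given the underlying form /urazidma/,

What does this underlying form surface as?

[urazidna]

Rule 1: /m/ after /d/ (alveolar) → [n]
After rule 1: urazidna
Rule 2: no segment meets the rule's conditions; no change.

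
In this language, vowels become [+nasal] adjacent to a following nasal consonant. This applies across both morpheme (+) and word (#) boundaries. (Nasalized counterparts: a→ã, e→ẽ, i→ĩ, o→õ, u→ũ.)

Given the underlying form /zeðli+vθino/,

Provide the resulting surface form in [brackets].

[zeðli+vθĩno]

/i/ before nasal /n/ → [ĩ]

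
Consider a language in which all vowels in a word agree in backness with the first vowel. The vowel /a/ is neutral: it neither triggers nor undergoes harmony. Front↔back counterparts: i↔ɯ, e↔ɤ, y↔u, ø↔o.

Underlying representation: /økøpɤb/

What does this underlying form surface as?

[økøpeb]

/ɤ/ harmonizes with /ø/ ([-back]) → [e]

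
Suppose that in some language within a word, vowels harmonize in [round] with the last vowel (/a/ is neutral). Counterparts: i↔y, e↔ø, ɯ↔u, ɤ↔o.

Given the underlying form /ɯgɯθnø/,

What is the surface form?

[uguθnø]

/ɯ/ harmonizes with /ø/ ([+round]) → [u]
/ɯ/ harmonizes with /ø/ ([+round]) → [u]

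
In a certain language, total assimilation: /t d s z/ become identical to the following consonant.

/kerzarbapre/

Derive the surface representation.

[kerzarbapre]

no segment meets the rule's conditions; no change.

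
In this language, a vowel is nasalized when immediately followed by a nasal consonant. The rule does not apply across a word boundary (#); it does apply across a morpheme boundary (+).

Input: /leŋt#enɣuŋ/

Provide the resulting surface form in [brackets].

/e/ before nasal /ŋ/ → [ẽ]
/e/ before nasal /n/ → [ẽ]
/u/ before nasal /ŋ/ → [ũ]

[lẽŋt#ẽnɣũŋ]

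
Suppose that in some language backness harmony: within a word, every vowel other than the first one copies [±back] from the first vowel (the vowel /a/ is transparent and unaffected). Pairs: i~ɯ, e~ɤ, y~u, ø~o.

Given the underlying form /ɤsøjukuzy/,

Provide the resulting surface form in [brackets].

/ø/ harmonizes with /ɤ/ ([+back]) → [o]
/y/ harmonizes with /ɤ/ ([+back]) → [u]

[ɤsojukuzu]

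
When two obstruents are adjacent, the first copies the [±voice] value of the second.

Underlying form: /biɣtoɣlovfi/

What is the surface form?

[bixtoɣloffi]

/ɣ/ before /t/ (voiceless) → [x]
/v/ before /f/ (voiceless) → [f]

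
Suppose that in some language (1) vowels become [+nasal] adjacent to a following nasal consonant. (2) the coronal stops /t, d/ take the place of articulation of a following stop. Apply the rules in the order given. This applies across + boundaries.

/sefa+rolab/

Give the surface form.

Rule 1: no segment meets the rule's conditions; no change.
After rule 1: sefa+rolab
Rule 2: no segment meets the rule's conditions; no change.

[sefa+rolab]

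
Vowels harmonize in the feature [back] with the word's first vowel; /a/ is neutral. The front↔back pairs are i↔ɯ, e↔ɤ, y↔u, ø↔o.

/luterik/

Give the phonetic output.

/e/ harmonizes with /u/ ([+back]) → [ɤ]
/i/ harmonizes with /u/ ([+back]) → [ɯ]

[lutɤrɯk]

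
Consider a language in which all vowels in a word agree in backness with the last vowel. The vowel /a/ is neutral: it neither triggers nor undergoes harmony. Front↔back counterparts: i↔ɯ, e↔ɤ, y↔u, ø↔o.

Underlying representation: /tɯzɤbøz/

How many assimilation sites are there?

2

/ɯ/ harmonizes with /ø/ ([-back]) → [i]
/ɤ/ harmonizes with /ø/ ([-back]) → [e]
2 segments change.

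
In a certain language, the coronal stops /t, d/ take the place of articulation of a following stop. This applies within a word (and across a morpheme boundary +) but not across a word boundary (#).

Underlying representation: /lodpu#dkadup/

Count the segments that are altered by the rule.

2

/d/ before /p/ (labial) → [b]
/d/ before /k/ (velar) → [g]
2 segments change.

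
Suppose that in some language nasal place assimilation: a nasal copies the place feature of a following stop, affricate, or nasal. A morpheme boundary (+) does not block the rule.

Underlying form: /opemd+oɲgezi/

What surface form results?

[opend+oŋgezi]

/m/ before /d/ (alveolar) → [n]
/ɲ/ before /g/ (velar) → [ŋ]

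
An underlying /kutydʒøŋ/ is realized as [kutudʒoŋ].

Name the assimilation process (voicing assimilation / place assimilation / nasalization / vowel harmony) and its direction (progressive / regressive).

vowel harmony, progressive

/y/→[u] /ø/→[o].
Vowels agree with the first vowel, so the harmony is progressive.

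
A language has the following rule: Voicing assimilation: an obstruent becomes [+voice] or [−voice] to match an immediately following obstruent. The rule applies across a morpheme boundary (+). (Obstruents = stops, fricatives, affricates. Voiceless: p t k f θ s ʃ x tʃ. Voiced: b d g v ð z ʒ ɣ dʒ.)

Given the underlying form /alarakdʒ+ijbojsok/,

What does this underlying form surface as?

/k/ before /dʒ/ (voiced) → [g]

[alaragdʒ+ijbojsok]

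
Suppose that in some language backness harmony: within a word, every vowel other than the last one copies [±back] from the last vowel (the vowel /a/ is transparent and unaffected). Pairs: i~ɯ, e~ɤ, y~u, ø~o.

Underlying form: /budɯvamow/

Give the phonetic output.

[budɯvamow]

no segment meets the rule's conditions; no change.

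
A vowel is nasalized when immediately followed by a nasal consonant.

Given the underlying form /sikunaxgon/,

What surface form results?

/u/ before nasal /n/ → [ũ]
/o/ before nasal /n/ → [õ]

[sikũnaxgõn]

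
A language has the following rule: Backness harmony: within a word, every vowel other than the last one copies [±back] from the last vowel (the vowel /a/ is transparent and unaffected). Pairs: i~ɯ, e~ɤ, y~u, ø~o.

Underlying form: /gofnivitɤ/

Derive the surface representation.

/i/ harmonizes with /ɤ/ ([+back]) → [ɯ]
/i/ harmonizes with /ɤ/ ([+back]) → [ɯ]

[gofnɯvɯtɤ]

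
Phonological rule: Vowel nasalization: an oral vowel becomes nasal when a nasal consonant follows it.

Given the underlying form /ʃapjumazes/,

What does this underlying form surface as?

/u/ before nasal /m/ → [ũ]

[ʃapjũmazes]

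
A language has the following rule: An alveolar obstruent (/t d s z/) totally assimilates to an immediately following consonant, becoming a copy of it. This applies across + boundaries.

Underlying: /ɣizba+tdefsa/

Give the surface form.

/z/ before /b/ → [b] (total assimilation)
/t/ before /d/ → [d] (total assimilation)

[ɣibba+ddefsa]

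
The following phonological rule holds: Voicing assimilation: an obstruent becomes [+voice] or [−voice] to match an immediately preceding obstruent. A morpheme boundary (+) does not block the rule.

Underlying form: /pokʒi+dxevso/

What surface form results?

/ʒ/ after /k/ (voiceless) → [ʃ]
/x/ after /d/ (voiced) → [ɣ]
/s/ after /v/ (voiced) → [z]

[pokʃi+dɣevzo]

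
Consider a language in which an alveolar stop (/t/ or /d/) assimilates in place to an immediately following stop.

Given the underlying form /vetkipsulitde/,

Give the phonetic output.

[vekkipsulitde]

/t/ before /k/ (velar) → [k]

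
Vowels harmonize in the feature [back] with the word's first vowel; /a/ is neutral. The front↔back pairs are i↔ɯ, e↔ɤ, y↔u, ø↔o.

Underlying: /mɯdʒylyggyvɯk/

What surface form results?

/y/ harmonizes with /ɯ/ ([+back]) → [u]
/y/ harmonizes with /ɯ/ ([+back]) → [u]
/y/ harmonizes with /ɯ/ ([+back]) → [u]

[mɯdʒulugguvɯk]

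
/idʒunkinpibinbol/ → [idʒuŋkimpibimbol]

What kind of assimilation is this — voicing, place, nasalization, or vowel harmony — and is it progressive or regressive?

/n/→[ŋ] /n/→[m] /n/→[m].
Each target copies a feature from the following segment, so the direction is regressive.

place assimilation, regressive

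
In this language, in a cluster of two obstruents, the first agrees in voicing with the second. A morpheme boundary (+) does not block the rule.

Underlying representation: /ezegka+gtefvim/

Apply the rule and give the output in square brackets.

[ezekka+ktevvim]

/g/ before /k/ (voiceless) → [k]
/g/ before /t/ (voiceless) → [k]
/f/ before /v/ (voiced) → [v]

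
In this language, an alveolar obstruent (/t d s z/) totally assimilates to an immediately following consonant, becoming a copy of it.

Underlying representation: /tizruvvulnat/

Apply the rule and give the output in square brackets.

/z/ before /r/ → [r] (total assimilation)

[tirruvvulnat]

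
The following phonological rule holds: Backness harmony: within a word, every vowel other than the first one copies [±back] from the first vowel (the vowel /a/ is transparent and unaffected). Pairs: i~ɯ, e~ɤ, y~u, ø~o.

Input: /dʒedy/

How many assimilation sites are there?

0

No segment meets the rule's conditions.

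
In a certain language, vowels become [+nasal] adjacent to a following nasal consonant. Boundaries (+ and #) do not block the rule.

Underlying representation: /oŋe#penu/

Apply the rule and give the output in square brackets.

/o/ before nasal /ŋ/ → [õ]
/e/ before nasal /n/ → [ẽ]

[õŋe#pẽnu]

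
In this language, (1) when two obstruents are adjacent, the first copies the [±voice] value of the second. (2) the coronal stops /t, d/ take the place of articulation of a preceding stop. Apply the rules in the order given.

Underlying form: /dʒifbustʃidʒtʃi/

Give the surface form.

[dʒivbustʃitʃtʃi]

Rule 1: /f/ before /b/ (voiced) → [v]
Rule 1: /dʒ/ before /tʃ/ (voiceless) → [tʃ]
After rule 1: dʒivbustʃitʃtʃi
Rule 2: no segment meets the rule's conditions; no change.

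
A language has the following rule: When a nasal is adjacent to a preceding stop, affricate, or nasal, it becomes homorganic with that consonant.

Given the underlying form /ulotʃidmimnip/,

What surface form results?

/m/ after /d/ (alveolar) → [n]
/n/ after /m/ (labial) → [m]

[ulotʃidnimmip]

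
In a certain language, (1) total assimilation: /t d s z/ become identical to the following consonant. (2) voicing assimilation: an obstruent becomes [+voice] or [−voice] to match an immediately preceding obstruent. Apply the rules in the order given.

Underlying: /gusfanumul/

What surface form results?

Rule 1: /s/ before /f/ → [f] (total assimilation)
After rule 1: guffanumul
Rule 2: no segment meets the rule's conditions; no change.

[guffanumul]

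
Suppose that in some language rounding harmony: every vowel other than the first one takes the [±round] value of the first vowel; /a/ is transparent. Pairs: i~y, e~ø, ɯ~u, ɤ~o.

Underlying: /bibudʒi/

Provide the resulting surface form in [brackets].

/u/ harmonizes with /i/ ([-round]) → [ɯ]

[bibɯdʒi]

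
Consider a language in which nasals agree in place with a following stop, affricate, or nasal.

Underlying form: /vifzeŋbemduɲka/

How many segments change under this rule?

/ŋ/ before /b/ (labial) → [m]
/m/ before /d/ (alveolar) → [n]
/ɲ/ before /k/ (velar) → [ŋ]
3 segments change.

3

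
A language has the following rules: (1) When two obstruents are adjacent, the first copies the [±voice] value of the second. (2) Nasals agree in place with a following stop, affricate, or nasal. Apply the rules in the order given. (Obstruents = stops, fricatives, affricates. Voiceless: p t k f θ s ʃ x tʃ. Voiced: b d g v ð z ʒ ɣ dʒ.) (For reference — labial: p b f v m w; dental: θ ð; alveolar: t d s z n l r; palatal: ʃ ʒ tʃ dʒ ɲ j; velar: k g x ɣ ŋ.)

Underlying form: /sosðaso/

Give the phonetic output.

[sozðaso]

Rule 1: /s/ before /ð/ (voiced) → [z]
After rule 1: sozðaso
Rule 2: no segment meets the rule's conditions; no change.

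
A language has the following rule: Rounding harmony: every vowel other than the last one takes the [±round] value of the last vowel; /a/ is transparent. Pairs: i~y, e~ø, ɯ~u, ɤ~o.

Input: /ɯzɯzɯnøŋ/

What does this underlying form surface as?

/ɯ/ harmonizes with /ø/ ([+round]) → [u]
/ɯ/ harmonizes with /ø/ ([+round]) → [u]
/ɯ/ harmonizes with /ø/ ([+round]) → [u]

[uzuzunøŋ]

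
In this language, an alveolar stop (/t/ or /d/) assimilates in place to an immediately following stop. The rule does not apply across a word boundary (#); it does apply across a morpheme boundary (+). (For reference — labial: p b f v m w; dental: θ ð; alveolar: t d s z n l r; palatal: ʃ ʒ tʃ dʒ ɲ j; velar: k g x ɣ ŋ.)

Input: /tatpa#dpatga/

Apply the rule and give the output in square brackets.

[tappa#bpakga]

/t/ before /p/ (labial) → [p]
/d/ before /p/ (labial) → [b]
/t/ before /g/ (velar) → [k]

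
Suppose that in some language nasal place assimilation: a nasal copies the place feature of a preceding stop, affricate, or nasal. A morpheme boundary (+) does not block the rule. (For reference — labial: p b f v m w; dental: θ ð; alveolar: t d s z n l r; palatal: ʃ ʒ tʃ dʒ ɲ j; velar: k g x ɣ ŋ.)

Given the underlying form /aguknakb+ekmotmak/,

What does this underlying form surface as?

/n/ after /k/ (velar) → [ŋ]
/m/ after /k/ (velar) → [ŋ]
/m/ after /t/ (alveolar) → [n]

[agukŋakb+ekŋotnak]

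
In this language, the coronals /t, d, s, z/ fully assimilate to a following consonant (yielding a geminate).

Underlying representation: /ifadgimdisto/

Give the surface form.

/d/ before /g/ → [g] (total assimilation)
/s/ before /t/ → [t] (total assimilation)

[ifaggimditto]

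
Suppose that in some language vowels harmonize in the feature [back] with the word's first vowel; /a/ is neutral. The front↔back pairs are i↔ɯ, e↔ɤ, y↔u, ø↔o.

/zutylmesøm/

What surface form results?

[zutulmɤsom]

/y/ harmonizes with /u/ ([+back]) → [u]
/e/ harmonizes with /u/ ([+back]) → [ɤ]
/ø/ harmonizes with /u/ ([+back]) → [o]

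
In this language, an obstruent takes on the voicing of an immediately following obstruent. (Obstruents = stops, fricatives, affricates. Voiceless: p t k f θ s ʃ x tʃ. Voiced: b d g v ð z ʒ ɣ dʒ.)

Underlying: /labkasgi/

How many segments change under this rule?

/b/ before /k/ (voiceless) → [p]
/s/ before /g/ (voiced) → [z]
2 segments change.

2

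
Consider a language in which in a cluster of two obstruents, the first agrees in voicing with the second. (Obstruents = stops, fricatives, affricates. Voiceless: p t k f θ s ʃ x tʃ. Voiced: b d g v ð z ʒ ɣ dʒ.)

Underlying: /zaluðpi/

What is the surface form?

[zaluθpi]

/ð/ before /p/ (voiceless) → [θ]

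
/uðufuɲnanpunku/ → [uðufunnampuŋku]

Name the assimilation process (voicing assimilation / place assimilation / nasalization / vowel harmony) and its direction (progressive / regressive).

place assimilation, regressive

/ɲ/→[n] /n/→[m] /n/→[ŋ].
Each target copies a feature from the following segment, so the direction is regressive.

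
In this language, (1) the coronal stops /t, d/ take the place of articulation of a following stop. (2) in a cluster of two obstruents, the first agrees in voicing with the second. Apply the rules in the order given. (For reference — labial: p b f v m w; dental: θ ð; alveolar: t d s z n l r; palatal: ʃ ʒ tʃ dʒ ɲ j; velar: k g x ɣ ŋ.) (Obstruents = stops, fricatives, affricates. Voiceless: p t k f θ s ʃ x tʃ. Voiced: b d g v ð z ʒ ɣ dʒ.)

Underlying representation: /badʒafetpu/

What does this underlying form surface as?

Rule 1: /t/ before /p/ (labial) → [p]
After rule 1: badʒafeppu
Rule 2: no segment meets the rule's conditions; no change.

[badʒafeppu]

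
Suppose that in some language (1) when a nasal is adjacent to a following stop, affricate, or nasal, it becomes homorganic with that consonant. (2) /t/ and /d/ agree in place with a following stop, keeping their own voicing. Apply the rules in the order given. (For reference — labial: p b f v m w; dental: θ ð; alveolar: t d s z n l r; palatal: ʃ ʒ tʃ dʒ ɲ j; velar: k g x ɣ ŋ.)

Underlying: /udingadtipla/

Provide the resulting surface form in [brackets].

Rule 1: /n/ before /g/ (velar) → [ŋ]
After rule 1: udiŋgadtipla
Rule 2: no segment meets the rule's conditions; no change.

[udiŋgadtipla]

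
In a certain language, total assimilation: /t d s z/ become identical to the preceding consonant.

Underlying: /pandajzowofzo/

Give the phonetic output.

[pannajjowoffo]

/d/ after /n/ → [n] (total assimilation)
/z/ after /j/ → [j] (total assimilation)
/z/ after /f/ → [f] (total assimilation)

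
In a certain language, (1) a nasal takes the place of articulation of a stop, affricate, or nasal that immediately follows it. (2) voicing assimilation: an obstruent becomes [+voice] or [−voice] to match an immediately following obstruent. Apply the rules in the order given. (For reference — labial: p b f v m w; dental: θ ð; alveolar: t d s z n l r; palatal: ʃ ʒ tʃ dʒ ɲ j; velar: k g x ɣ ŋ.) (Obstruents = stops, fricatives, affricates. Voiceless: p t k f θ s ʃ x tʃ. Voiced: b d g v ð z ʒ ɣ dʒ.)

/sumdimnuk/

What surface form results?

Rule 1: /m/ before /d/ (alveolar) → [n]
Rule 1: /m/ before /n/ (alveolar) → [n]
After rule 1: sundinnuk
Rule 2: no segment meets the rule's conditions; no change.

[sundinnuk]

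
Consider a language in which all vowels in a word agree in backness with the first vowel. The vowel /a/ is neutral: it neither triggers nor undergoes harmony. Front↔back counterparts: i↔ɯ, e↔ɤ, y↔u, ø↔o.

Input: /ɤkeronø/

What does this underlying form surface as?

/e/ harmonizes with /ɤ/ ([+back]) → [ɤ]
/ø/ harmonizes with /ɤ/ ([+back]) → [o]

[ɤkɤrono]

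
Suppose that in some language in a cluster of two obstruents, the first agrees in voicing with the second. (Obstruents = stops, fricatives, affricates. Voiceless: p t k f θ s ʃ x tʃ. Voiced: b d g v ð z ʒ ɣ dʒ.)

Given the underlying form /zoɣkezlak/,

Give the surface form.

/ɣ/ before /k/ (voiceless) → [x]

[zoxkezlak]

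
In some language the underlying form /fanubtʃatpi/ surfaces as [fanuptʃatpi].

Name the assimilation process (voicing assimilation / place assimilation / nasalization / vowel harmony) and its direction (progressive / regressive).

voicing assimilation, regressive

/b/→[p].
Each target copies a feature from the following segment, so the direction is regressive.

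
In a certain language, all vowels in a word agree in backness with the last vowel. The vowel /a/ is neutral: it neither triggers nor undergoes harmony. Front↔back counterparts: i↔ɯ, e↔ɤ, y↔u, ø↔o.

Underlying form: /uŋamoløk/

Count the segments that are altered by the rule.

/u/ harmonizes with /ø/ ([-back]) → [y]
/o/ harmonizes with /ø/ ([-back]) → [ø]
2 segments change.

2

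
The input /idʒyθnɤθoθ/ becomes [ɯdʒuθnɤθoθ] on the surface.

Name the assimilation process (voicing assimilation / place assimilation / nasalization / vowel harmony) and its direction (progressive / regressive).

/i/→[ɯ] /y/→[u].
Vowels agree with the last vowel, so the harmony is regressive.

vowel harmony, regressive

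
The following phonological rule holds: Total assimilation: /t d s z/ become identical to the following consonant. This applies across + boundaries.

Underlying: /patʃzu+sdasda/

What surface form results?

/s/ before /d/ → [d] (total assimilation)
/s/ before /d/ → [d] (total assimilation)

[patʃzu+ddadda]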